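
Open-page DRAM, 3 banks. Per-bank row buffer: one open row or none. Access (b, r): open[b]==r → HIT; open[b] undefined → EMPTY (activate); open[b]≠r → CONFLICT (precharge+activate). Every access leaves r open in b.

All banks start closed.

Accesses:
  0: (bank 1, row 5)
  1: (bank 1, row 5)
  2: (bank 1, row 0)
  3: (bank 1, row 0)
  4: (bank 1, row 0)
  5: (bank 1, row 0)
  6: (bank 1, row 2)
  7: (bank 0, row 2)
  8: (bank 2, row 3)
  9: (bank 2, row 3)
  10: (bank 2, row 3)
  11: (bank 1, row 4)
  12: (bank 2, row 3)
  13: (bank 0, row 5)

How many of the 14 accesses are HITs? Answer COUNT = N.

COUNT = 7

  [0] b1 r5: no row ⇒ E
  [1] b1 r5: had r5 ⇒ H
  [2] b1 r0: had r5 ⇒ C
  [3] b1 r0: had r0 ⇒ H
  [4] b1 r0: had r0 ⇒ H
  [5] b1 r0: had r0 ⇒ H
  [6] b1 r2: had r0 ⇒ C
  [7] b0 r2: no row ⇒ E
  [8] b2 r3: no row ⇒ E
  [9] b2 r3: had r3 ⇒ H
  [10] b2 r3: had r3 ⇒ H
  [11] b1 r4: had r2 ⇒ C
  [12] b2 r3: had r3 ⇒ H
  [13] b0 r5: had r2 ⇒ C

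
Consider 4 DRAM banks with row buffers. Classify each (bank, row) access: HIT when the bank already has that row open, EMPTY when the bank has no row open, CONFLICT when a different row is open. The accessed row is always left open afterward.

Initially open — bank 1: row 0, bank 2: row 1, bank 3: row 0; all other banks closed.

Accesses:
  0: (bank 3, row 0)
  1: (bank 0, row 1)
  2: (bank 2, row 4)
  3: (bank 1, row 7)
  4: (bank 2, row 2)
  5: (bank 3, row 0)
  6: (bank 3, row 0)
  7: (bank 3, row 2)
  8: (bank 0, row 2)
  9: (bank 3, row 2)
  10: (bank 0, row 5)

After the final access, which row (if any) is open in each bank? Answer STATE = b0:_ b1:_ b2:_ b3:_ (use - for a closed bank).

STATE = b0:5 b1:7 b2:2 b3:2

step 0: bank3 0->0 [HIT]
step 1: bank0 None->1 [EMPTY]
step 2: bank2 1->4 [CONFLICT]
step 3: bank1 0->7 [CONFLICT]
step 4: bank2 4->2 [CONFLICT]
step 5: bank3 0->0 [HIT]
step 6: bank3 0->0 [HIT]
step 7: bank3 0->2 [CONFLICT]
step 8: bank0 1->2 [CONFLICT]
step 9: bank3 2->2 [HIT]
step 10: bank0 2->5 [CONFLICT]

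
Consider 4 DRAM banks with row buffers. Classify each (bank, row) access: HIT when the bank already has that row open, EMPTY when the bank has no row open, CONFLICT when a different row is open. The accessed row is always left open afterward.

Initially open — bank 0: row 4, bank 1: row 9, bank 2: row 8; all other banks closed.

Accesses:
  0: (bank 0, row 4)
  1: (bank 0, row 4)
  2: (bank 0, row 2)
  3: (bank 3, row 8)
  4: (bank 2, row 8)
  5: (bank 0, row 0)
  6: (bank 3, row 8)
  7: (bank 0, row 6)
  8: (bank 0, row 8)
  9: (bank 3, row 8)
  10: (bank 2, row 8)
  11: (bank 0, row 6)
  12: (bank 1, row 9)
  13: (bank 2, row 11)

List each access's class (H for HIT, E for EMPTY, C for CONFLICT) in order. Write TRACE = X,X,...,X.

TRACE = H,H,C,E,H,C,H,C,C,H,H,C,H,C

  [0] b0 r4: had r4 ⇒ H
  [1] b0 r4: had r4 ⇒ H
  [2] b0 r2: had r4 ⇒ C
  [3] b3 r8: no row ⇒ E
  [4] b2 r8: had r8 ⇒ H
  [5] b0 r0: had r2 ⇒ C
  [6] b3 r8: had r8 ⇒ H
  [7] b0 r6: had r0 ⇒ C
  [8] b0 r8: had r6 ⇒ C
  [9] b3 r8: had r8 ⇒ H
  [10] b2 r8: had r8 ⇒ H
  [11] b0 r6: had r8 ⇒ C
  [12] b1 r9: had r9 ⇒ H
  [13] b2 r11: had r8 ⇒ C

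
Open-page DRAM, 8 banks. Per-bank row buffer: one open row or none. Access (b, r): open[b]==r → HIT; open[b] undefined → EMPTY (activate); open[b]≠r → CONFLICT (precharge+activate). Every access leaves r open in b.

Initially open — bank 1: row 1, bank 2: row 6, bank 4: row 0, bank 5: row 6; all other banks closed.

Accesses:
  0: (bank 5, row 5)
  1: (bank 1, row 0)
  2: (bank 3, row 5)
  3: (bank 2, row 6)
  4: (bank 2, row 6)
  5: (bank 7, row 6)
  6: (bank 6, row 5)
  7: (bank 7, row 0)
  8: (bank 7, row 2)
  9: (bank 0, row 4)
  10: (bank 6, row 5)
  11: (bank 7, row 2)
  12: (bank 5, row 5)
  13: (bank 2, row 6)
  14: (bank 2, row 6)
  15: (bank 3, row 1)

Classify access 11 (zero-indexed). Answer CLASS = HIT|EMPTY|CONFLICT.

#0 (5,5) C  (was 6)
#1 (1,0) C  (was 1)
#2 (3,5) E
#3 (2,6) H  (was 6)
#4 (2,6) H  (was 6)
#5 (7,6) E
#6 (6,5) E
#7 (7,0) C  (was 6)
#8 (7,2) C  (was 0)
#9 (0,4) E
#10 (6,5) H  (was 5)
#11 (7,2) H  (was 2)
#12 (5,5) H  (was 5)
#13 (2,6) H  (was 6)
#14 (2,6) H  (was 6)
#15 (3,1) C  (was 5)

CLASS = HIT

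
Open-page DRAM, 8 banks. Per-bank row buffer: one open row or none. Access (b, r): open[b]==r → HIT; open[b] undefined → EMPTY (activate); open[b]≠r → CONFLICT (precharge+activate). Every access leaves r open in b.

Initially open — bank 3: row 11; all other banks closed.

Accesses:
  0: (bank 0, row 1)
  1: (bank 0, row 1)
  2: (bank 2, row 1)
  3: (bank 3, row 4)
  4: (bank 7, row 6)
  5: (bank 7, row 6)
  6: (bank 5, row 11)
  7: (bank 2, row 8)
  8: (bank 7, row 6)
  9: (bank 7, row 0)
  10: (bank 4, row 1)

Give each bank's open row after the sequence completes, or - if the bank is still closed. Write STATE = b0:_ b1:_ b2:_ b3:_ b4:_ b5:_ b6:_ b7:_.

  [0] b0 r1: no row ⇒ E
  [1] b0 r1: had r1 ⇒ H
  [2] b2 r1: no row ⇒ E
  [3] b3 r4: had r11 ⇒ C
  [4] b7 r6: no row ⇒ E
  [5] b7 r6: had r6 ⇒ H
  [6] b5 r11: no row ⇒ E
  [7] b2 r8: had r1 ⇒ C
  [8] b7 r6: had r6 ⇒ H
  [9] b7 r0: had r6 ⇒ C
  [10] b4 r1: no row ⇒ E

STATE = b0:1 b1:- b2:8 b3:4 b4:1 b5:11 b6:- b7:0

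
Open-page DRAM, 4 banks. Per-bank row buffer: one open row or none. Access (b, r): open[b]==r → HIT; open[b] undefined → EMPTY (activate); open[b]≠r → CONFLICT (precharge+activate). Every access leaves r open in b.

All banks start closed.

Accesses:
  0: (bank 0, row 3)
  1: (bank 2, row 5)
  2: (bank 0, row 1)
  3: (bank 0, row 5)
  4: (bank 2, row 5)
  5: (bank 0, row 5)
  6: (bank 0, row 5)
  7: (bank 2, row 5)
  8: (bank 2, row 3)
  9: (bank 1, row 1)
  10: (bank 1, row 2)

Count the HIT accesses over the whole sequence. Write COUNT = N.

step 0: bank0 None->3 [EMPTY]
step 1: bank2 None->5 [EMPTY]
step 2: bank0 3->1 [CONFLICT]
step 3: bank0 1->5 [CONFLICT]
step 4: bank2 5->5 [HIT]
step 5: bank0 5->5 [HIT]
step 6: bank0 5->5 [HIT]
step 7: bank2 5->5 [HIT]
step 8: bank2 5->3 [CONFLICT]
step 9: bank1 None->1 [EMPTY]
step 10: bank1 1->2 [CONFLICT]

COUNT = 4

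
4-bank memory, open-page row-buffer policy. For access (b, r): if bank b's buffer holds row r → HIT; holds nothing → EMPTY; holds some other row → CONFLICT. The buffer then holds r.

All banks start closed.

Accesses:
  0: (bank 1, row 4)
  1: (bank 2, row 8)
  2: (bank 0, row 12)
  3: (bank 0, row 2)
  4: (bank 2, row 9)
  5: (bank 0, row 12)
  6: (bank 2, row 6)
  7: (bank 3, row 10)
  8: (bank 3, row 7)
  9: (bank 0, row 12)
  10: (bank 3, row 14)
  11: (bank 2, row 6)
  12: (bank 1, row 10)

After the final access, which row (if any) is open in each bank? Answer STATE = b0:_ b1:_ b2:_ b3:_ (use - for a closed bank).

0: bank 1 row 4 — prev None → EMPTY
1: bank 2 row 8 — prev None → EMPTY
2: bank 0 row 12 — prev None → EMPTY
3: bank 0 row 2 — prev 12 → CONFLICT
4: bank 2 row 9 — prev 8 → CONFLICT
5: bank 0 row 12 — prev 2 → CONFLICT
6: bank 2 row 6 — prev 9 → CONFLICT
7: bank 3 row 10 — prev None → EMPTY
8: bank 3 row 7 — prev 10 → CONFLICT
9: bank 0 row 12 — prev 12 → HIT
10: bank 3 row 14 — prev 7 → CONFLICT
11: bank 2 row 6 — prev 6 → HIT
12: bank 1 row 10 — prev 4 → CONFLICT

STATE = b0:12 b1:10 b2:6 b3:14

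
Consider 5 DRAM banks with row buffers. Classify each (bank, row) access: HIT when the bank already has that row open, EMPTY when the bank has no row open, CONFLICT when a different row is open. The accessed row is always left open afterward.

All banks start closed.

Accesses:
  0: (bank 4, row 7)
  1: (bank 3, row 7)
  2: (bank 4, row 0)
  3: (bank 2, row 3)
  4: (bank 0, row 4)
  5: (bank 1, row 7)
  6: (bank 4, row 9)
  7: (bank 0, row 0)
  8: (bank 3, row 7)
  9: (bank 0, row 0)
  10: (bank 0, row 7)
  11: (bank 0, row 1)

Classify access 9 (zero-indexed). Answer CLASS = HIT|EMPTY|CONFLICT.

#0 (4,7) E
#1 (3,7) E
#2 (4,0) C  (was 7)
#3 (2,3) E
#4 (0,4) E
#5 (1,7) E
#6 (4,9) C  (was 0)
#7 (0,0) C  (was 4)
#8 (3,7) H  (was 7)
#9 (0,0) H  (was 0)
#10 (0,7) C  (was 0)
#11 (0,1) C  (was 7)

CLASS = HIT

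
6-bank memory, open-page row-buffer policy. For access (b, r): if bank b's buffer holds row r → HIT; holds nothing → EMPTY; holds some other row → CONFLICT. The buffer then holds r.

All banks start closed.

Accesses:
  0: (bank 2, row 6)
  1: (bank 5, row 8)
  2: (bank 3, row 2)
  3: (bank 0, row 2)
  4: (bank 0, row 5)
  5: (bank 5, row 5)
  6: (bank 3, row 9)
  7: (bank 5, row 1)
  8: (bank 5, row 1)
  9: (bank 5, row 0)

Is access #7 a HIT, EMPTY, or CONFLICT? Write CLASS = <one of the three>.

  [0] b2 r6: no row ⇒ E
  [1] b5 r8: no row ⇒ E
  [2] b3 r2: no row ⇒ E
  [3] b0 r2: no row ⇒ E
  [4] b0 r5: had r2 ⇒ C
  [5] b5 r5: had r8 ⇒ C
  [6] b3 r9: had r2 ⇒ C
  [7] b5 r1: had r5 ⇒ C
  [8] b5 r1: had r1 ⇒ H
  [9] b5 r0: had r1 ⇒ C

CLASS = CONFLICT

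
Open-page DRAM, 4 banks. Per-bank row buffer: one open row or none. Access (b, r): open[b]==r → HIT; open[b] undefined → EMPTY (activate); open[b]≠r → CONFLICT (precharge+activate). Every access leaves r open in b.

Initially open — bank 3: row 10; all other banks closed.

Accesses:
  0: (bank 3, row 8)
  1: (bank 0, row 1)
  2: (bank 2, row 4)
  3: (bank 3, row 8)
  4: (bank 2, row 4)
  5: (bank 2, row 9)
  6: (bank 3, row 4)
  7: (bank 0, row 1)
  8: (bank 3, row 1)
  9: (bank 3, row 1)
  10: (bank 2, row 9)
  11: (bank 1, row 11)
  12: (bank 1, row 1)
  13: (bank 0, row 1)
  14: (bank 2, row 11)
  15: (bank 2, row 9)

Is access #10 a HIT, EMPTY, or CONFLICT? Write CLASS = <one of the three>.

  [0] b3 r8: had r10 ⇒ C
  [1] b0 r1: no row ⇒ E
  [2] b2 r4: no row ⇒ E
  [3] b3 r8: had r8 ⇒ H
  [4] b2 r4: had r4 ⇒ H
  [5] b2 r9: had r4 ⇒ C
  [6] b3 r4: had r8 ⇒ C
  [7] b0 r1: had r1 ⇒ H
  [8] b3 r1: had r4 ⇒ C
  [9] b3 r1: had r1 ⇒ H
  [10] b2 r9: had r9 ⇒ H
  [11] b1 r11: no row ⇒ E
  [12] b1 r1: had r11 ⇒ C
  [13] b0 r1: had r1 ⇒ H
  [14] b2 r11: had r9 ⇒ C
  [15] b2 r9: had r11 ⇒ C

CLASS = HIT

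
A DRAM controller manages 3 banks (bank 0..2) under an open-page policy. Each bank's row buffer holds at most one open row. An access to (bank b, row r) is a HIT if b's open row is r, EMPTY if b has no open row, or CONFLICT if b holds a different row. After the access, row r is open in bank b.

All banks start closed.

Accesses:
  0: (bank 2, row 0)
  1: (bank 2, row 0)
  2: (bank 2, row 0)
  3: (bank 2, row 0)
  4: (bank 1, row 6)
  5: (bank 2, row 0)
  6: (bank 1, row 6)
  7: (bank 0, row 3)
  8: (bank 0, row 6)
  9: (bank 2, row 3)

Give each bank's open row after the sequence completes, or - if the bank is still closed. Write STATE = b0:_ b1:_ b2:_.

0: bank 2 row 0 — prev None → EMPTY
1: bank 2 row 0 — prev 0 → HIT
2: bank 2 row 0 — prev 0 → HIT
3: bank 2 row 0 — prev 0 → HIT
4: bank 1 row 6 — prev None → EMPTY
5: bank 2 row 0 — prev 0 → HIT
6: bank 1 row 6 — prev 6 → HIT
7: bank 0 row 3 — prev None → EMPTY
8: bank 0 row 6 — prev 3 → CONFLICT
9: bank 2 row 3 — prev 0 → CONFLICT

STATE = b0:6 b1:6 b2:3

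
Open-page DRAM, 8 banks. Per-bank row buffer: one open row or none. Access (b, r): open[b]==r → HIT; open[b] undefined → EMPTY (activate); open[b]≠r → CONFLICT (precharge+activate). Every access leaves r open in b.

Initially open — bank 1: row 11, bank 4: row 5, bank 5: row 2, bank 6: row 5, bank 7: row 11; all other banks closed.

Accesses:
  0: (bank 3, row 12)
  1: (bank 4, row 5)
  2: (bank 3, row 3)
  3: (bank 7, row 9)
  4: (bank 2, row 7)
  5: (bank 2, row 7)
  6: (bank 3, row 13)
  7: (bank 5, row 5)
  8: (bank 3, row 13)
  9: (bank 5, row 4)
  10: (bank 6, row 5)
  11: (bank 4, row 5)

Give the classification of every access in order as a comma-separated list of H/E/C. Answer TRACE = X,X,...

TRACE = E,H,C,C,E,H,C,C,H,C,H,H

#0 (3,12) E
#1 (4,5) H  (was 5)
#2 (3,3) C  (was 12)
#3 (7,9) C  (was 11)
#4 (2,7) E
#5 (2,7) H  (was 7)
#6 (3,13) C  (was 3)
#7 (5,5) C  (was 2)
#8 (3,13) H  (was 13)
#9 (5,4) C  (was 5)
#10 (6,5) H  (was 5)
#11 (4,5) H  (was 5)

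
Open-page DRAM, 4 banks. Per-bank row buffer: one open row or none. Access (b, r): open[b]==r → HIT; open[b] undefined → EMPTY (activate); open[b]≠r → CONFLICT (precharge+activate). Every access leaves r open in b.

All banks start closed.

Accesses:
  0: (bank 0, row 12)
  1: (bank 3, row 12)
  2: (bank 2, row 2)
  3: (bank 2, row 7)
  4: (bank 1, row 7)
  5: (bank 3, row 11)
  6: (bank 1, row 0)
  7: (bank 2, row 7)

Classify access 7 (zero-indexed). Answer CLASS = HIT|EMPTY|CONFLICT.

CLASS = HIT

0: bank 0 row 12 — prev None → EMPTY
1: bank 3 row 12 — prev None → EMPTY
2: bank 2 row 2 — prev None → EMPTY
3: bank 2 row 7 — prev 2 → CONFLICT
4: bank 1 row 7 — prev None → EMPTY
5: bank 3 row 11 — prev 12 → CONFLICT
6: bank 1 row 0 — prev 7 → CONFLICT
7: bank 2 row 7 — prev 7 → HIT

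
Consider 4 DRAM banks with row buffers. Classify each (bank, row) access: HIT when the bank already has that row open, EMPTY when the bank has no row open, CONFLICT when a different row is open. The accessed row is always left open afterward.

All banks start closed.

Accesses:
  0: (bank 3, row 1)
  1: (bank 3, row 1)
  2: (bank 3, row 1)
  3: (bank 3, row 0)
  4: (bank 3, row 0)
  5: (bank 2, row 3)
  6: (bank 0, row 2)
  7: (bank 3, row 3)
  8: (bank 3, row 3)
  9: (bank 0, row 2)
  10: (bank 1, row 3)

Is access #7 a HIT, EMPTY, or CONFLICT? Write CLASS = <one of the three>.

CLASS = CONFLICT

  [0] b3 r1: no row ⇒ E
  [1] b3 r1: had r1 ⇒ H
  [2] b3 r1: had r1 ⇒ H
  [3] b3 r0: had r1 ⇒ C
  [4] b3 r0: had r0 ⇒ H
  [5] b2 r3: no row ⇒ E
  [6] b0 r2: no row ⇒ E
  [7] b3 r3: had r0 ⇒ C
  [8] b3 r3: had r3 ⇒ H
  [9] b0 r2: had r2 ⇒ H
  [10] b1 r3: no row ⇒ E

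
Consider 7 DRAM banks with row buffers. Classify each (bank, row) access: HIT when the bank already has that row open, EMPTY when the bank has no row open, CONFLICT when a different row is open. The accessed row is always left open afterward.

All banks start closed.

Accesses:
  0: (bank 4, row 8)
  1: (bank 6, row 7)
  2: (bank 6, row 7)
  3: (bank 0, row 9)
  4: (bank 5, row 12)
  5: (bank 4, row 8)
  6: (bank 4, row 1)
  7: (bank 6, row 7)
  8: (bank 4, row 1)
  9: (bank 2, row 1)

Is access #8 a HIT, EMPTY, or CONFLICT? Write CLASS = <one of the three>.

CLASS = HIT

  [0] b4 r8: no row ⇒ E
  [1] b6 r7: no row ⇒ E
  [2] b6 r7: had r7 ⇒ H
  [3] b0 r9: no row ⇒ E
  [4] b5 r12: no row ⇒ E
  [5] b4 r8: had r8 ⇒ H
  [6] b4 r1: had r8 ⇒ C
  [7] b6 r7: had r7 ⇒ H
  [8] b4 r1: had r1 ⇒ H
  [9] b2 r1: no row ⇒ E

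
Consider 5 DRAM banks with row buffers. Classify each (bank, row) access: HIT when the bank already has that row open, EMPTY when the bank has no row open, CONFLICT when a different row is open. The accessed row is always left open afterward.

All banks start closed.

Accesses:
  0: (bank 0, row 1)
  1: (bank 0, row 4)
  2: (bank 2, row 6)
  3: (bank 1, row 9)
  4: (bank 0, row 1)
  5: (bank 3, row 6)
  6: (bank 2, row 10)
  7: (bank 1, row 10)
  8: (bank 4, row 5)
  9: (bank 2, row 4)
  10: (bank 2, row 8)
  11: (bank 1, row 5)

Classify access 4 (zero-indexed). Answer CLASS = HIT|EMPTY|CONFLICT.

step 0: bank0 None->1 [EMPTY]
step 1: bank0 1->4 [CONFLICT]
step 2: bank2 None->6 [EMPTY]
step 3: bank1 None->9 [EMPTY]
step 4: bank0 4->1 [CONFLICT]
step 5: bank3 None->6 [EMPTY]
step 6: bank2 6->10 [CONFLICT]
step 7: bank1 9->10 [CONFLICT]
step 8: bank4 None->5 [EMPTY]
step 9: bank2 10->4 [CONFLICT]
step 10: bank2 4->8 [CONFLICT]
step 11: bank1 10->5 [CONFLICT]

CLASS = CONFLICT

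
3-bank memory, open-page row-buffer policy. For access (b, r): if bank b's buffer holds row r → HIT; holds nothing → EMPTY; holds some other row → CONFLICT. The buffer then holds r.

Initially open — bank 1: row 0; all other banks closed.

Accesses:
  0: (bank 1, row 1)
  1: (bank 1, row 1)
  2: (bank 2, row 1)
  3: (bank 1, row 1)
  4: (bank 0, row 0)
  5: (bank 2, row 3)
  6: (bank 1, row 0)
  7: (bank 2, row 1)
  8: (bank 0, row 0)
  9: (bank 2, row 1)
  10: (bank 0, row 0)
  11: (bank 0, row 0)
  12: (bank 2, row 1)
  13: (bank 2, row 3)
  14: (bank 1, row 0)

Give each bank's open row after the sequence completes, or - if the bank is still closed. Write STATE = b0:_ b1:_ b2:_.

STATE = b0:0 b1:0 b2:3

#0 (1,1) C  (was 0)
#1 (1,1) H  (was 1)
#2 (2,1) E
#3 (1,1) H  (was 1)
#4 (0,0) E
#5 (2,3) C  (was 1)
#6 (1,0) C  (was 1)
#7 (2,1) C  (was 3)
#8 (0,0) H  (was 0)
#9 (2,1) H  (was 1)
#10 (0,0) H  (was 0)
#11 (0,0) H  (was 0)
#12 (2,1) H  (was 1)
#13 (2,3) C  (was 1)
#14 (1,0) H  (was 0)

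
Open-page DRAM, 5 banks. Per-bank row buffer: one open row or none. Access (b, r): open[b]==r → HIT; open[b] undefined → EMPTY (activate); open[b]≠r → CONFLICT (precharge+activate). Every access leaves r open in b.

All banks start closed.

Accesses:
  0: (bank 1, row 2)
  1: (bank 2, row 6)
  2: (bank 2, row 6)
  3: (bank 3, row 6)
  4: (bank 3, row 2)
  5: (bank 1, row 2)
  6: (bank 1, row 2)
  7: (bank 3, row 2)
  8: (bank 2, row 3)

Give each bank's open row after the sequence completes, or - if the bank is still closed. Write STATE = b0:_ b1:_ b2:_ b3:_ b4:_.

STATE = b0:- b1:2 b2:3 b3:2 b4:-

step 0: bank1 None->2 [EMPTY]
step 1: bank2 None->6 [EMPTY]
step 2: bank2 6->6 [HIT]
step 3: bank3 None->6 [EMPTY]
step 4: bank3 6->2 [CONFLICT]
step 5: bank1 2->2 [HIT]
step 6: bank1 2->2 [HIT]
step 7: bank3 2->2 [HIT]
step 8: bank2 6->3 [CONFLICT]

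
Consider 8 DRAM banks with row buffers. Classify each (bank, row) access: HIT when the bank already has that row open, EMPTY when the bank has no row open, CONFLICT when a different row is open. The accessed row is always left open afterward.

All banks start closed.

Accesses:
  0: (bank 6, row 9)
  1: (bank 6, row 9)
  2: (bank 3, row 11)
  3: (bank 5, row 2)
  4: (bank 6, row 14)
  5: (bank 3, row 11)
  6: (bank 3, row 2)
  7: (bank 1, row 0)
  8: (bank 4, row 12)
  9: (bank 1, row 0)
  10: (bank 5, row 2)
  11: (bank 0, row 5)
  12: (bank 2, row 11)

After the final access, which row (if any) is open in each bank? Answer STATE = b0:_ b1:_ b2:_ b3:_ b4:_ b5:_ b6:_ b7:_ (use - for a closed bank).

#0 (6,9) E
#1 (6,9) H  (was 9)
#2 (3,11) E
#3 (5,2) E
#4 (6,14) C  (was 9)
#5 (3,11) H  (was 11)
#6 (3,2) C  (was 11)
#7 (1,0) E
#8 (4,12) E
#9 (1,0) H  (was 0)
#10 (5,2) H  (was 2)
#11 (0,5) E
#12 (2,11) E

STATE = b0:5 b1:0 b2:11 b3:2 b4:12 b5:2 b6:14 b7:-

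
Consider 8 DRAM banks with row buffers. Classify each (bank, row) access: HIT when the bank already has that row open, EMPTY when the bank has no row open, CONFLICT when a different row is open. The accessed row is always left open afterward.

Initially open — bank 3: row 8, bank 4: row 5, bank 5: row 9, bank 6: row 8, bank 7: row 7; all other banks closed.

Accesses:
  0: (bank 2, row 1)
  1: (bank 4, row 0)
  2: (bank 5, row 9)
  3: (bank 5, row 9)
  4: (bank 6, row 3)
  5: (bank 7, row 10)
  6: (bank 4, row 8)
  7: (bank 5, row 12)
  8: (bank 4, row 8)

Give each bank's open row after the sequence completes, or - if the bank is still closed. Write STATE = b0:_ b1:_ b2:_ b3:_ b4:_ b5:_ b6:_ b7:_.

STATE = b0:- b1:- b2:1 b3:8 b4:8 b5:12 b6:3 b7:10

#0 (2,1) E
#1 (4,0) C  (was 5)
#2 (5,9) H  (was 9)
#3 (5,9) H  (was 9)
#4 (6,3) C  (was 8)
#5 (7,10) C  (was 7)
#6 (4,8) C  (was 0)
#7 (5,12) C  (was 9)
#8 (4,8) H  (was 8)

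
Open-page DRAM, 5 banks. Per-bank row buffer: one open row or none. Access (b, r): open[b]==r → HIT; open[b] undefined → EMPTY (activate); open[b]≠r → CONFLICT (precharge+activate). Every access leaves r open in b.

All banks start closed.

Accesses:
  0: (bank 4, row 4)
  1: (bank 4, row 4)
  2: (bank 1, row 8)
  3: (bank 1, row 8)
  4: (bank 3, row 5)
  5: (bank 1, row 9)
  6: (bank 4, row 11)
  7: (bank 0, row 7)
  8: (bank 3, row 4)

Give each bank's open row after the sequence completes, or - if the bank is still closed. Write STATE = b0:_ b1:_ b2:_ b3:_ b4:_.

#0 (4,4) E
#1 (4,4) H  (was 4)
#2 (1,8) E
#3 (1,8) H  (was 8)
#4 (3,5) E
#5 (1,9) C  (was 8)
#6 (4,11) C  (was 4)
#7 (0,7) E
#8 (3,4) C  (was 5)

STATE = b0:7 b1:9 b2:- b3:4 b4:11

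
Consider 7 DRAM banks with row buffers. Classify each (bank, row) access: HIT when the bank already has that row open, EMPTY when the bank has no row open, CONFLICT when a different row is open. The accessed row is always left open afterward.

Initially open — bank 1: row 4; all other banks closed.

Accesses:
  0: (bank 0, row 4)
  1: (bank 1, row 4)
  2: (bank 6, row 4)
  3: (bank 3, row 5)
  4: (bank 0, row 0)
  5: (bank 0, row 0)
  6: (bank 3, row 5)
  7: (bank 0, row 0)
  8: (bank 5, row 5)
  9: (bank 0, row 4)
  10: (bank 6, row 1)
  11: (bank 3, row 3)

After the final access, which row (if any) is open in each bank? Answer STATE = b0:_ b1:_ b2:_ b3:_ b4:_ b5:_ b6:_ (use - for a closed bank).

STATE = b0:4 b1:4 b2:- b3:3 b4:- b5:5 b6:1

  [0] b0 r4: no row ⇒ E
  [1] b1 r4: had r4 ⇒ H
  [2] b6 r4: no row ⇒ E
  [3] b3 r5: no row ⇒ E
  [4] b0 r0: had r4 ⇒ C
  [5] b0 r0: had r0 ⇒ H
  [6] b3 r5: had r5 ⇒ H
  [7] b0 r0: had r0 ⇒ H
  [8] b5 r5: no row ⇒ E
  [9] b0 r4: had r0 ⇒ C
  [10] b6 r1: had r4 ⇒ C
  [11] b3 r3: had r5 ⇒ C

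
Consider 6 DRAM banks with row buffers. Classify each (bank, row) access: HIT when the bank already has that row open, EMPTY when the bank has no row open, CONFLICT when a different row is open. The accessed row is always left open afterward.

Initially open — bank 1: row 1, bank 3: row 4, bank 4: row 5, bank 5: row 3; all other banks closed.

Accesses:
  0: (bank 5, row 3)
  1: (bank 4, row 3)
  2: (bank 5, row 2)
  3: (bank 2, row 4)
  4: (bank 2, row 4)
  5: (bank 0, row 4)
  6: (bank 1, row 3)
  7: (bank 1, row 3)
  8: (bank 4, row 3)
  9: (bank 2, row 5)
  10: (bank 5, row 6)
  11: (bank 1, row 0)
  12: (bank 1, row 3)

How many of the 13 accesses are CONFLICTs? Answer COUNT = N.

0: bank 5 row 3 — prev 3 → HIT
1: bank 4 row 3 — prev 5 → CONFLICT
2: bank 5 row 2 — prev 3 → CONFLICT
3: bank 2 row 4 — prev None → EMPTY
4: bank 2 row 4 — prev 4 → HIT
5: bank 0 row 4 — prev None → EMPTY
6: bank 1 row 3 — prev 1 → CONFLICT
7: bank 1 row 3 — prev 3 → HIT
8: bank 4 row 3 — prev 3 → HIT
9: bank 2 row 5 — prev 4 → CONFLICT
10: bank 5 row 6 — prev 2 → CONFLICT
11: bank 1 row 0 — prev 3 → CONFLICT
12: bank 1 row 3 — prev 0 → CONFLICT

COUNT = 7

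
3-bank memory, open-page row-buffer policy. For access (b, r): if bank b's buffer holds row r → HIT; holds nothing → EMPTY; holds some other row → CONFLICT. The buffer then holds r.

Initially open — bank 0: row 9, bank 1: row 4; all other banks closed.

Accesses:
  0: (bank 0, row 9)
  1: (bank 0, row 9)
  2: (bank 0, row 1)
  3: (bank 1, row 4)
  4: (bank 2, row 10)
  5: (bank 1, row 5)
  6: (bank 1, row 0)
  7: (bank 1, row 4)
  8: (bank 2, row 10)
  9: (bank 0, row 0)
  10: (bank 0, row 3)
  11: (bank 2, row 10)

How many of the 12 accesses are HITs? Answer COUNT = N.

#0 (0,9) H  (was 9)
#1 (0,9) H  (was 9)
#2 (0,1) C  (was 9)
#3 (1,4) H  (was 4)
#4 (2,10) E
#5 (1,5) C  (was 4)
#6 (1,0) C  (was 5)
#7 (1,4) C  (was 0)
#8 (2,10) H  (was 10)
#9 (0,0) C  (was 1)
#10 (0,3) C  (was 0)
#11 (2,10) H  (was 10)

COUNT = 5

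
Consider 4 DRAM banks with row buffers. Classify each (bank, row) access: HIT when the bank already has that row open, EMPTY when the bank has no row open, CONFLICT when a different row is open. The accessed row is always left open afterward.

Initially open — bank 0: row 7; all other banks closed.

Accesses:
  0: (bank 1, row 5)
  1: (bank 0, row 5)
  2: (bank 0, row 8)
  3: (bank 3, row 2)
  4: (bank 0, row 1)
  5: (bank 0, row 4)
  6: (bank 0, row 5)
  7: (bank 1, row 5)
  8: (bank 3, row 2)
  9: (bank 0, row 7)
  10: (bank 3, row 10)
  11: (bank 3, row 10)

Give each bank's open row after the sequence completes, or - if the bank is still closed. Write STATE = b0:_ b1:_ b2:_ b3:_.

STATE = b0:7 b1:5 b2:- b3:10

#0 (1,5) E
#1 (0,5) C  (was 7)
#2 (0,8) C  (was 5)
#3 (3,2) E
#4 (0,1) C  (was 8)
#5 (0,4) C  (was 1)
#6 (0,5) C  (was 4)
#7 (1,5) H  (was 5)
#8 (3,2) H  (was 2)
#9 (0,7) C  (was 5)
#10 (3,10) C  (was 2)
#11 (3,10) H  (was 10)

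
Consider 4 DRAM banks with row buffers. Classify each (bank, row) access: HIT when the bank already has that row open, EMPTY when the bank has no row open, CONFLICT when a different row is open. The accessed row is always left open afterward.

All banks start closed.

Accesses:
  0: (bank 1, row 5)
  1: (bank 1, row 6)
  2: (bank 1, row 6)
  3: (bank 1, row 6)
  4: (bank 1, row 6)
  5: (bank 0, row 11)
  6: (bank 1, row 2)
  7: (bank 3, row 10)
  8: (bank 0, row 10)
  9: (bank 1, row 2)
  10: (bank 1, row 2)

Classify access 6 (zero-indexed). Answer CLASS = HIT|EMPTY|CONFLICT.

#0 (1,5) E
#1 (1,6) C  (was 5)
#2 (1,6) H  (was 6)
#3 (1,6) H  (was 6)
#4 (1,6) H  (was 6)
#5 (0,11) E
#6 (1,2) C  (was 6)
#7 (3,10) E
#8 (0,10) C  (was 11)
#9 (1,2) H  (was 2)
#10 (1,2) H  (was 2)

CLASS = CONFLICT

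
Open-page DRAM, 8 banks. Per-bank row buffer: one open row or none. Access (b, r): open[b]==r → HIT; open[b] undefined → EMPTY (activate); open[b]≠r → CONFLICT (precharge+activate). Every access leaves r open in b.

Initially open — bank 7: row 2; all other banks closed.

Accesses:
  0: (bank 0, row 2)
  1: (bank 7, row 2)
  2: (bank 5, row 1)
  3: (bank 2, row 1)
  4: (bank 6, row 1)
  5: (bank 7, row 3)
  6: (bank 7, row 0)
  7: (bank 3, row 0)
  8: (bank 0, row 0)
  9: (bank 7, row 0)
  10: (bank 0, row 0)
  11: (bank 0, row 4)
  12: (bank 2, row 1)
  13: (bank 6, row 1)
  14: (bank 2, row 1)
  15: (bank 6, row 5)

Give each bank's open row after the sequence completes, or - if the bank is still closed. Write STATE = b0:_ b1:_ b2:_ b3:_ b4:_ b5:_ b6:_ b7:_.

STATE = b0:4 b1:- b2:1 b3:0 b4:- b5:1 b6:5 b7:0

#0 (0,2) E
#1 (7,2) H  (was 2)
#2 (5,1) E
#3 (2,1) E
#4 (6,1) E
#5 (7,3) C  (was 2)
#6 (7,0) C  (was 3)
#7 (3,0) E
#8 (0,0) C  (was 2)
#9 (7,0) H  (was 0)
#10 (0,0) H  (was 0)
#11 (0,4) C  (was 0)
#12 (2,1) H  (was 1)
#13 (6,1) H  (was 1)
#14 (2,1) H  (was 1)
#15 (6,5) C  (was 1)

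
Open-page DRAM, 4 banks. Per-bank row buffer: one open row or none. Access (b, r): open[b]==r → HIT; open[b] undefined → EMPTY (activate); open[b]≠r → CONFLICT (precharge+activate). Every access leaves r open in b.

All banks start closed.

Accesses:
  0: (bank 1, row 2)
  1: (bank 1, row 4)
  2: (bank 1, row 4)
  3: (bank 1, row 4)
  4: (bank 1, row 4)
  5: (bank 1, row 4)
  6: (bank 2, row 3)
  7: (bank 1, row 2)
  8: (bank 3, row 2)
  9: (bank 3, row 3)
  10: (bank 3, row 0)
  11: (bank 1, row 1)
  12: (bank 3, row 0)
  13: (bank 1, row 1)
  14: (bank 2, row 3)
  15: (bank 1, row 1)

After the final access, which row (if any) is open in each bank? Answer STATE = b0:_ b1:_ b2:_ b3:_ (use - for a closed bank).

STATE = b0:- b1:1 b2:3 b3:0

  [0] b1 r2: no row ⇒ E
  [1] b1 r4: had r2 ⇒ C
  [2] b1 r4: had r4 ⇒ H
  [3] b1 r4: had r4 ⇒ H
  [4] b1 r4: had r4 ⇒ H
  [5] b1 r4: had r4 ⇒ H
  [6] b2 r3: no row ⇒ E
  [7] b1 r2: had r4 ⇒ C
  [8] b3 r2: no row ⇒ E
  [9] b3 r3: had r2 ⇒ C
  [10] b3 r0: had r3 ⇒ C
  [11] b1 r1: had r2 ⇒ C
  [12] b3 r0: had r0 ⇒ H
  [13] b1 r1: had r1 ⇒ H
  [14] b2 r3: had r3 ⇒ H
  [15] b1 r1: had r1 ⇒ H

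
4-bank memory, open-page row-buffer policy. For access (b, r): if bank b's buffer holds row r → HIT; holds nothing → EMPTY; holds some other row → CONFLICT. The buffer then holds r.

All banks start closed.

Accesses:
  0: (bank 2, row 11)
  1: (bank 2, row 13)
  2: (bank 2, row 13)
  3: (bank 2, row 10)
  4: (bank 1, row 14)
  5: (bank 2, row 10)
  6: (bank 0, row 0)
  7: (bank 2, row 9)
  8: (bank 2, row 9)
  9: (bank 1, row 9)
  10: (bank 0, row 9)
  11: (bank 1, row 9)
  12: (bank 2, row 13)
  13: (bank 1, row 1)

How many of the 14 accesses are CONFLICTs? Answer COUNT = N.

  [0] b2 r11: no row ⇒ E
  [1] b2 r13: had r11 ⇒ C
  [2] b2 r13: had r13 ⇒ H
  [3] b2 r10: had r13 ⇒ C
  [4] b1 r14: no row ⇒ E
  [5] b2 r10: had r10 ⇒ H
  [6] b0 r0: no row ⇒ E
  [7] b2 r9: had r10 ⇒ C
  [8] b2 r9: had r9 ⇒ H
  [9] b1 r9: had r14 ⇒ C
  [10] b0 r9: had r0 ⇒ C
  [11] b1 r9: had r9 ⇒ H
  [12] b2 r13: had r9 ⇒ C
  [13] b1 r1: had r9 ⇒ C

COUNT = 7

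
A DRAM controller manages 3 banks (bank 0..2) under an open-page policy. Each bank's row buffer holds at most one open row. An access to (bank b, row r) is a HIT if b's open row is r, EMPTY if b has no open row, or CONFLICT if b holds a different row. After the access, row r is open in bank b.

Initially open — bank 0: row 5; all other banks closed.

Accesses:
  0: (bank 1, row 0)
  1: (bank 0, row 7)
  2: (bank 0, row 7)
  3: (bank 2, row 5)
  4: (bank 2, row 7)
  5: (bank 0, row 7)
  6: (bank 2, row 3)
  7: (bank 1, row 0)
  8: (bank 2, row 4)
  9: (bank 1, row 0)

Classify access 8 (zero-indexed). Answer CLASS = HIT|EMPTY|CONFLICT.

CLASS = CONFLICT

0: bank 1 row 0 — prev None → EMPTY
1: bank 0 row 7 — prev 5 → CONFLICT
2: bank 0 row 7 — prev 7 → HIT
3: bank 2 row 5 — prev None → EMPTY
4: bank 2 row 7 — prev 5 → CONFLICT
5: bank 0 row 7 — prev 7 → HIT
6: bank 2 row 3 — prev 7 → CONFLICT
7: bank 1 row 0 — prev 0 → HIT
8: bank 2 row 4 — prev 3 → CONFLICT
9: bank 1 row 0 — prev 0 → HIT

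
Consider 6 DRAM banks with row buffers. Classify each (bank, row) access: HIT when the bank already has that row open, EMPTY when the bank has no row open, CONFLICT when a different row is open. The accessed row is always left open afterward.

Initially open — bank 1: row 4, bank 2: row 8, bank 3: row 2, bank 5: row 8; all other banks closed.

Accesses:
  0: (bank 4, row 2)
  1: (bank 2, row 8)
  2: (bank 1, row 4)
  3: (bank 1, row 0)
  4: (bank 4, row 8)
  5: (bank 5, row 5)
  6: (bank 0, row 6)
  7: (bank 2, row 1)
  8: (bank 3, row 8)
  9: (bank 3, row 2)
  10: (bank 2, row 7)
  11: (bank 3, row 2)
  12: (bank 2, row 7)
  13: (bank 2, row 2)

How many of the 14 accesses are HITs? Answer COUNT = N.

#0 (4,2) E
#1 (2,8) H  (was 8)
#2 (1,4) H  (was 4)
#3 (1,0) C  (was 4)
#4 (4,8) C  (was 2)
#5 (5,5) C  (was 8)
#6 (0,6) E
#7 (2,1) C  (was 8)
#8 (3,8) C  (was 2)
#9 (3,2) C  (was 8)
#10 (2,7) C  (was 1)
#11 (3,2) H  (was 2)
#12 (2,7) H  (was 7)
#13 (2,2) C  (was 7)

COUNT = 4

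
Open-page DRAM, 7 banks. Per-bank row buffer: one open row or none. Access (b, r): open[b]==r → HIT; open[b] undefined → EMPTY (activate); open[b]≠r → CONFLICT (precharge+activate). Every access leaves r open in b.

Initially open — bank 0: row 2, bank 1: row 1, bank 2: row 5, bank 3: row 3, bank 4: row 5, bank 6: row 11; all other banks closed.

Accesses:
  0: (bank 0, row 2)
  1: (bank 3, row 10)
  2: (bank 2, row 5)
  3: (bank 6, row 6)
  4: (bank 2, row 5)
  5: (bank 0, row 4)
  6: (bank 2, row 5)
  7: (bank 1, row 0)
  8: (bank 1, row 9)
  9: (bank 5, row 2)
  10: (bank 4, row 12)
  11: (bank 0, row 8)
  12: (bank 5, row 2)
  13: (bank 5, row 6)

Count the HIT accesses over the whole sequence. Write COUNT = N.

step 0: bank0 2->2 [HIT]
step 1: bank3 3->10 [CONFLICT]
step 2: bank2 5->5 [HIT]
step 3: bank6 11->6 [CONFLICT]
step 4: bank2 5->5 [HIT]
step 5: bank0 2->4 [CONFLICT]
step 6: bank2 5->5 [HIT]
step 7: bank1 1->0 [CONFLICT]
step 8: bank1 0->9 [CONFLICT]
step 9: bank5 None->2 [EMPTY]
step 10: bank4 5->12 [CONFLICT]
step 11: bank0 4->8 [CONFLICT]
step 12: bank5 2->2 [HIT]
step 13: bank5 2->6 [CONFLICT]

COUNT = 5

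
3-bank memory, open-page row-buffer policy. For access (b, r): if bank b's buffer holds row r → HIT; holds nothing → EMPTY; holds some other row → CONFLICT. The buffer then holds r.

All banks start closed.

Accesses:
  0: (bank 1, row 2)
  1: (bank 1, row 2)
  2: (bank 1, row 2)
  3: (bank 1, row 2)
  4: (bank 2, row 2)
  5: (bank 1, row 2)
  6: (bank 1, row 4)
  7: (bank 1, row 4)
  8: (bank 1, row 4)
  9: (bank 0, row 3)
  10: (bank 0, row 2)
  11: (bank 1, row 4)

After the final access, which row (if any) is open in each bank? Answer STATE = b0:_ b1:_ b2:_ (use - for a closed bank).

0: bank 1 row 2 — prev None → EMPTY
1: bank 1 row 2 — prev 2 → HIT
2: bank 1 row 2 — prev 2 → HIT
3: bank 1 row 2 — prev 2 → HIT
4: bank 2 row 2 — prev None → EMPTY
5: bank 1 row 2 — prev 2 → HIT
6: bank 1 row 4 — prev 2 → CONFLICT
7: bank 1 row 4 — prev 4 → HIT
8: bank 1 row 4 — prev 4 → HIT
9: bank 0 row 3 — prev None → EMPTY
10: bank 0 row 2 — prev 3 → CONFLICT
11: bank 1 row 4 — prev 4 → HIT

STATE = b0:2 b1:4 b2:2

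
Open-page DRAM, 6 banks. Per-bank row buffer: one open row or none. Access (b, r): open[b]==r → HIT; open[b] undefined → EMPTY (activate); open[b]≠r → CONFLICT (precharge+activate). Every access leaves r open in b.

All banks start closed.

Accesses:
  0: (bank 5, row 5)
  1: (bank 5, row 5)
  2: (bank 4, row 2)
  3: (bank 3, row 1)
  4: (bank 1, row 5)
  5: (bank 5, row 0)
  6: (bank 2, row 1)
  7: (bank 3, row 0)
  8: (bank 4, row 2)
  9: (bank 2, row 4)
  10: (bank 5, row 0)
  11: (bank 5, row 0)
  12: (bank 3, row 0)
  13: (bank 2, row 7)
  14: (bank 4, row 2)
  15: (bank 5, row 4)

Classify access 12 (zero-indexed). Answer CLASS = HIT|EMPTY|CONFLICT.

step 0: bank5 None->5 [EMPTY]
step 1: bank5 5->5 [HIT]
step 2: bank4 None->2 [EMPTY]
step 3: bank3 None->1 [EMPTY]
step 4: bank1 None->5 [EMPTY]
step 5: bank5 5->0 [CONFLICT]
step 6: bank2 None->1 [EMPTY]
step 7: bank3 1->0 [CONFLICT]
step 8: bank4 2->2 [HIT]
step 9: bank2 1->4 [CONFLICT]
step 10: bank5 0->0 [HIT]
step 11: bank5 0->0 [HIT]
step 12: bank3 0->0 [HIT]
step 13: bank2 4->7 [CONFLICT]
step 14: bank4 2->2 [HIT]
step 15: bank5 0->4 [CONFLICT]

CLASS = HIT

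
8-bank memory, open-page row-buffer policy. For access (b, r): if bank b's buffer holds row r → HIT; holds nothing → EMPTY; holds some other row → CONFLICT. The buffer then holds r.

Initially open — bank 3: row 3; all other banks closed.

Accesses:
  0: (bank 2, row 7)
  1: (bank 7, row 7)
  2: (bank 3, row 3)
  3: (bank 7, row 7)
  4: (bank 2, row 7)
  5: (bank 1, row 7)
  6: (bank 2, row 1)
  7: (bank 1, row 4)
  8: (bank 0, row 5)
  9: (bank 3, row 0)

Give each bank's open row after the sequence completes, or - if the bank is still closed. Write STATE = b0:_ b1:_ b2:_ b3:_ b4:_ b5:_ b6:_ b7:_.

STATE = b0:5 b1:4 b2:1 b3:0 b4:- b5:- b6:- b7:7

0: bank 2 row 7 — prev None → EMPTY
1: bank 7 row 7 — prev None → EMPTY
2: bank 3 row 3 — prev 3 → HIT
3: bank 7 row 7 — prev 7 → HIT
4: bank 2 row 7 — prev 7 → HIT
5: bank 1 row 7 — prev None → EMPTY
6: bank 2 row 1 — prev 7 → CONFLICT
7: bank 1 row 4 — prev 7 → CONFLICT
8: bank 0 row 5 — prev None → EMPTY
9: bank 3 row 0 — prev 3 → CONFLICT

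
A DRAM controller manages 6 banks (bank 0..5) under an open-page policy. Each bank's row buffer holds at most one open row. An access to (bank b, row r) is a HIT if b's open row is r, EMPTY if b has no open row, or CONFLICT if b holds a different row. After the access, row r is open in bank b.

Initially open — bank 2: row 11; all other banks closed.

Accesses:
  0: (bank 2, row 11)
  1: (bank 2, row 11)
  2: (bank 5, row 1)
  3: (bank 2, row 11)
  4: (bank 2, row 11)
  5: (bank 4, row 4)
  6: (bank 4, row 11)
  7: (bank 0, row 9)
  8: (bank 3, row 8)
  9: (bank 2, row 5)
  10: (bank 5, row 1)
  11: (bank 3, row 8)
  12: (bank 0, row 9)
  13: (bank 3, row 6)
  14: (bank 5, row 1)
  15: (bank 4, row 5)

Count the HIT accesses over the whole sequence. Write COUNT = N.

COUNT = 8

  [0] b2 r11: had r11 ⇒ H
  [1] b2 r11: had r11 ⇒ H
  [2] b5 r1: no row ⇒ E
  [3] b2 r11: had r11 ⇒ H
  [4] b2 r11: had r11 ⇒ H
  [5] b4 r4: no row ⇒ E
  [6] b4 r11: had r4 ⇒ C
  [7] b0 r9: no row ⇒ E
  [8] b3 r8: no row ⇒ E
  [9] b2 r5: had r11 ⇒ C
  [10] b5 r1: had r1 ⇒ H
  [11] b3 r8: had r8 ⇒ H
  [12] b0 r9: had r9 ⇒ H
  [13] b3 r6: had r8 ⇒ C
  [14] b5 r1: had r1 ⇒ H
  [15] b4 r5: had r11 ⇒ C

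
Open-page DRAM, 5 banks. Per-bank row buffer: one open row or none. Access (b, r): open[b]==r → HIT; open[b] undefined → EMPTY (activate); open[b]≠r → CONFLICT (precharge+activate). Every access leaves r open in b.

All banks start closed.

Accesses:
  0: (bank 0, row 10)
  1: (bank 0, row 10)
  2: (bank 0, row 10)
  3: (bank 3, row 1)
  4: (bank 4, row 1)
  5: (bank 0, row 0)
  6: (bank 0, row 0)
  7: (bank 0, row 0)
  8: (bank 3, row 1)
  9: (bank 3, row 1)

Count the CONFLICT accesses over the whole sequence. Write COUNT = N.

0: bank 0 row 10 — prev None → EMPTY
1: bank 0 row 10 — prev 10 → HIT
2: bank 0 row 10 — prev 10 → HIT
3: bank 3 row 1 — prev None → EMPTY
4: bank 4 row 1 — prev None → EMPTY
5: bank 0 row 0 — prev 10 → CONFLICT
6: bank 0 row 0 — prev 0 → HIT
7: bank 0 row 0 — prev 0 → HIT
8: bank 3 row 1 — prev 1 → HIT
9: bank 3 row 1 — prev 1 → HIT

COUNT = 1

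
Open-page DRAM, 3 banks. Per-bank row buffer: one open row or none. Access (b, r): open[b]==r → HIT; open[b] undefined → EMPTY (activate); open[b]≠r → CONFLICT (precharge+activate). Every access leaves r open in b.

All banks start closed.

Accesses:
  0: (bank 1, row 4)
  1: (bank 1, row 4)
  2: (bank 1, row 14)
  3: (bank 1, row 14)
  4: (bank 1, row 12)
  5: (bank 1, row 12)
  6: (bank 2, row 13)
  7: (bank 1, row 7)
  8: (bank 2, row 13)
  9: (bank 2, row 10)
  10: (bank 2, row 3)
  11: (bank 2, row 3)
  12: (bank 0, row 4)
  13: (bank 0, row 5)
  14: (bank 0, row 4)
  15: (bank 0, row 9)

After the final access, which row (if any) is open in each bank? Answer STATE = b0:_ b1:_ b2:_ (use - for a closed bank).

#0 (1,4) E
#1 (1,4) H  (was 4)
#2 (1,14) C  (was 4)
#3 (1,14) H  (was 14)
#4 (1,12) C  (was 14)
#5 (1,12) H  (was 12)
#6 (2,13) E
#7 (1,7) C  (was 12)
#8 (2,13) H  (was 13)
#9 (2,10) C  (was 13)
#10 (2,3) C  (was 10)
#11 (2,3) H  (was 3)
#12 (0,4) E
#13 (0,5) C  (was 4)
#14 (0,4) C  (was 5)
#15 (0,9) C  (was 4)

STATE = b0:9 b1:7 b2:3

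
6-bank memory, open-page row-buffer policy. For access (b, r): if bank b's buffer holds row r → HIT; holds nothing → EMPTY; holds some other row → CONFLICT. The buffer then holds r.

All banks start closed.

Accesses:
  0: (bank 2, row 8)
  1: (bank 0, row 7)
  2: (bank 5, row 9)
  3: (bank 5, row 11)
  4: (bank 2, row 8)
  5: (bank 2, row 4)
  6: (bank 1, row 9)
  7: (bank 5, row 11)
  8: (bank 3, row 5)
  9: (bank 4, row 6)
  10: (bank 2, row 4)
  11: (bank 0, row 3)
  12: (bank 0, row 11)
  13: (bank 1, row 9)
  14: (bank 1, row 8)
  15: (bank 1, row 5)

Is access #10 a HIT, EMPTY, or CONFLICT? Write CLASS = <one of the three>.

#0 (2,8) E
#1 (0,7) E
#2 (5,9) E
#3 (5,11) C  (was 9)
#4 (2,8) H  (was 8)
#5 (2,4) C  (was 8)
#6 (1,9) E
#7 (5,11) H  (was 11)
#8 (3,5) E
#9 (4,6) E
#10 (2,4) H  (was 4)
#11 (0,3) C  (was 7)
#12 (0,11) C  (was 3)
#13 (1,9) H  (was 9)
#14 (1,8) C  (was 9)
#15 (1,5) C  (was 8)

CLASS = HIT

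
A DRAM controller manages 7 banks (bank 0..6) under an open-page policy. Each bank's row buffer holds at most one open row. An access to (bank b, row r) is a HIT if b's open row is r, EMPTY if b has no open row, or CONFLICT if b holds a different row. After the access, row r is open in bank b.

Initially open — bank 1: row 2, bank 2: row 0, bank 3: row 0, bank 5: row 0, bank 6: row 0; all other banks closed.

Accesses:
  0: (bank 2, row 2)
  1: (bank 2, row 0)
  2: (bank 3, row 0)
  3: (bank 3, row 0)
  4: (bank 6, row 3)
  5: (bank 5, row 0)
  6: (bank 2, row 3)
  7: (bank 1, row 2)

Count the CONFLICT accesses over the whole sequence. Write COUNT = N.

#0 (2,2) C  (was 0)
#1 (2,0) C  (was 2)
#2 (3,0) H  (was 0)
#3 (3,0) H  (was 0)
#4 (6,3) C  (was 0)
#5 (5,0) H  (was 0)
#6 (2,3) C  (was 0)
#7 (1,2) H  (was 2)

COUNT = 4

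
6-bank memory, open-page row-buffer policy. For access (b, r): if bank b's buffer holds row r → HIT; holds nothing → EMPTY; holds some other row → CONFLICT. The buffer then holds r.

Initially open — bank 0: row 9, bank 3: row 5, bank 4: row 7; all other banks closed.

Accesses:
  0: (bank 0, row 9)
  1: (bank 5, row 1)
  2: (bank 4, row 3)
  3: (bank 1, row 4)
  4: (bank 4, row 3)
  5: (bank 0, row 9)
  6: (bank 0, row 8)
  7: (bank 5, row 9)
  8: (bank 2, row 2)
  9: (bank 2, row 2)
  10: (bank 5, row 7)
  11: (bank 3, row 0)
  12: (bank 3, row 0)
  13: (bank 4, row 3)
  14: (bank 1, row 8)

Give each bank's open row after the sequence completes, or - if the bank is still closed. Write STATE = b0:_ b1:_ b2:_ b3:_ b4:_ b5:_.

#0 (0,9) H  (was 9)
#1 (5,1) E
#2 (4,3) C  (was 7)
#3 (1,4) E
#4 (4,3) H  (was 3)
#5 (0,9) H  (was 9)
#6 (0,8) C  (was 9)
#7 (5,9) C  (was 1)
#8 (2,2) E
#9 (2,2) H  (was 2)
#10 (5,7) C  (was 9)
#11 (3,0) C  (was 5)
#12 (3,0) H  (was 0)
#13 (4,3) H  (was 3)
#14 (1,8) C  (was 4)

STATE = b0:8 b1:8 b2:2 b3:0 b4:3 b5:7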